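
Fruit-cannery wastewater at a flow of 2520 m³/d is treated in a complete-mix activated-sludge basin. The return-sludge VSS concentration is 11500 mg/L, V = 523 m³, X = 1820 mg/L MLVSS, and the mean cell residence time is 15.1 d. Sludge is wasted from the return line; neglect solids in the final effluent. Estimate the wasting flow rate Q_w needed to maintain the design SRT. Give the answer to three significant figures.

Q_w ≈ 5.48 m³/d

Q_w = (V·X)/(θ_c X_r) = 523.0 × 1820 / (15.1 × 11500) = 5.481 m³/d.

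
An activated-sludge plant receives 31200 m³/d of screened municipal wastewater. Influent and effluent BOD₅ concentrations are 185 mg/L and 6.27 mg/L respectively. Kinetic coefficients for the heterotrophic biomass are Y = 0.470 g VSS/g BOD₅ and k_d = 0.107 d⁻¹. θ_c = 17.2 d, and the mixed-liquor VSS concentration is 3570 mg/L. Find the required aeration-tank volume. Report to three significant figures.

V ≈ 4450 m³

Steady-state biomass mass balance: V·X·(1 + k_d·θ_c) = Y·Q·(S₀ − S)·θ_c, so V = 0.470 × 31200 × (185 − 6.27) × 17.2 / [3570 × (1 + 0.107 × 17.2)] = 4.51×10^7 / 10140 = 4446 m³.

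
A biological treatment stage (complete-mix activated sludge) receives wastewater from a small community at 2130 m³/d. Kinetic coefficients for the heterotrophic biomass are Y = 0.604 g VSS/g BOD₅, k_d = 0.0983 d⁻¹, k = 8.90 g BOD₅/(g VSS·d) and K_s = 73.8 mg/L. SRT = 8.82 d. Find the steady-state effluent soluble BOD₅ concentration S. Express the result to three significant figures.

S ≈ 3.03 mg/L

From the Monod/SRT balance for a CMAS, S = K_s·(1+k_d θ_c)/[θ_c·(Y k − k_d) − 1] = 73.8 × (1 + 0.0983 × 8.82) / [8.82 × (0.604 × 8.90 − 0.0983) − 1] = 137.8 / 45.55 = 3.025 mg/L.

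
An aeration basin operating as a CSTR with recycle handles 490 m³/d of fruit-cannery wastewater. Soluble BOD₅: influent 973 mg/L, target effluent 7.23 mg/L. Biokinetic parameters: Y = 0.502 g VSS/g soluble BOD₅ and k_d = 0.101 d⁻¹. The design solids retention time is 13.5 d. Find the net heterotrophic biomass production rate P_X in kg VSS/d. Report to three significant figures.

P_X ≈ 101 kg VSS/d

Y_obs = Y / (1 + k_d θ_c) = 0.502 / (1 + 0.101 × 13.5) = 0.502 / 2.364 = 0.2124.
ΔS = 973 − 7.23 = 965.8 mg/L, so the substrate removal rate is 490 × 965.8/1000 = 473.2 kg soluble BOD₅/d.
Biomass produced: P_X = Y_obs·Q·ΔS = 0.2124 × 473.2 ≈ 100.5 kg VSS/d.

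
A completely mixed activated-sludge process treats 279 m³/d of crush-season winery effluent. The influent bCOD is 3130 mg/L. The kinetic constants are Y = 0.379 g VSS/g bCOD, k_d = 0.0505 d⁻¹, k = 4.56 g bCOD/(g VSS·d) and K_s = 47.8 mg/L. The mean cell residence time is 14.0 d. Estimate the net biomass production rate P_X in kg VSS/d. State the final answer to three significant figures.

P_X ≈ 194 kg VSS/d

Effluent substrate depends only on kinetics and SRT: S = K_s(1 + k_d θ_c) / [θ_c(Yk − k_d) − 1] = 47.8 × (1 + 0.0505 × 14.0) / [14.0 × (0.379 × 4.56 − 0.0505) − 1] = 81.59 / 22.49 = 3.628 mg/L.
Observed yield with endogenous decay: Y_obs = Y / (1 + k_d·θ_c) = 0.379 / (1 + 0.0505 × 14.0) = 0.379 / 1.707 = 0.2220 g VSS/g bCOD.
ΔS = 3130 − 3.63 = 3126 mg/L, so the substrate removal rate is 279 × 3126/1000 = 872.3 kg bCOD/d.
Biomass produced: P_X = Y_obs·Q·ΔS = 0.2220 × 872.3 ≈ 193.7 kg VSS/d.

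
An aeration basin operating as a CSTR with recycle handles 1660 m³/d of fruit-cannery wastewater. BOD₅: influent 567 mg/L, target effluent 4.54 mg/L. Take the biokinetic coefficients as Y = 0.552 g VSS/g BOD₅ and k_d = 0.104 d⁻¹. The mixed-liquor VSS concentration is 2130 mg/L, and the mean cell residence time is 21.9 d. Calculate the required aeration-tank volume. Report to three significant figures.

Steady-state biomass mass balance: V·X·(1 + k_d·θ_c) = Y·Q·(S₀ − S)·θ_c, so V = 0.552 × 1660 × (567 − 4.54) × 21.9 / [2130 × (1 + 0.104 × 21.9)] = 1.13×10^7 / 6981 = 1617 m³.

V ≈ 1620 m³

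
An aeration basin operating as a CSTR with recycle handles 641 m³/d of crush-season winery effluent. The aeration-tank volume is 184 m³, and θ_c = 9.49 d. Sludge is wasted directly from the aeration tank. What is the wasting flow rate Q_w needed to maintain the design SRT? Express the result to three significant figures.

Wasting from the aeration tank: Q_w = V / θ_c = 184.0 / 9.49 = 19.39 m³/d.

Q_w ≈ 19.4 m³/d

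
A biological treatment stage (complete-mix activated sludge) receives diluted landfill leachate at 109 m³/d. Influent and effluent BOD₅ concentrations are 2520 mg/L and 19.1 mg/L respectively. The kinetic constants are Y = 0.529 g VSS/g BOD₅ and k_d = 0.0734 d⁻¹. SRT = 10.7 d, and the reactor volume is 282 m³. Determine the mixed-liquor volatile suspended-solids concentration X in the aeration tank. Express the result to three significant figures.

X ≈ 3060 mg/L

From V·X·(1 + k_d·θ_c) = Y·Q·(S₀ − S)·θ_c: X = 0.529 × 109 × (2520 − 19.1) × 10.7 / [282 × (1 + 0.0734 × 10.7)] = 3065 mg/L.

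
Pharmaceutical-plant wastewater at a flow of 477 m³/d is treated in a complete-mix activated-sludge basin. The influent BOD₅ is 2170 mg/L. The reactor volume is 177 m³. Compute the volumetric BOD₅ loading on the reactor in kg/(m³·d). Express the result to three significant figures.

L_v = Q S₀ / V = 477 × 2170 × 10⁻³ / 177.0 = 5.848 kg/(m³·d).

L_v ≈ 5.85 kg BOD₅/(m³·d)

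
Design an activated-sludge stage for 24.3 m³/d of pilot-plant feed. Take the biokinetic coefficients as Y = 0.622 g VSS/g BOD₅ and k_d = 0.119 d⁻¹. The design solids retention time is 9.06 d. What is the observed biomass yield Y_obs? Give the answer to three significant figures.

Y_obs ≈ 0.299 g VSS/g BOD₅

Y_obs = Y / (1 + k_d θ_c) = 0.622 / (1 + 0.119 × 9.06) = 0.622 / 2.078 = 0.2993.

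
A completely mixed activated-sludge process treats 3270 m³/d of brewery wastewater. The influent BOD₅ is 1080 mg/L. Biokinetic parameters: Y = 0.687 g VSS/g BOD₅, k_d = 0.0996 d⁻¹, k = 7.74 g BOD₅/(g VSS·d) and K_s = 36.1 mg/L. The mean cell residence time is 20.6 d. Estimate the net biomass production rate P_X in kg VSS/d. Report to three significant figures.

Effluent substrate depends only on kinetics and SRT: S = K_s(1 + k_d θ_c) / [θ_c(Yk − k_d) − 1] = 36.1 × (1 + 0.0996 × 20.6) / [20.6 × (0.687 × 7.74 − 0.0996) − 1] = 110.2 / 106.5 = 1.035 mg/L.
Correct the yield for decay: Y_obs = Y/(1 + k_d θ_c) = 0.687 / (1 + 0.0996 × 20.6) = 0.687 / 3.052 = 0.2251.
ΔS = 1080 − 1.03 = 1079 mg/L, so the substrate removal rate is 3270 × 1079/1000 = 3528 kg BOD₅/d.
P_X = Y_obs · Q(S₀ − S) = 0.2251 × 3528 = 794.3 kg VSS/d.

P_X ≈ 794 kg VSS/d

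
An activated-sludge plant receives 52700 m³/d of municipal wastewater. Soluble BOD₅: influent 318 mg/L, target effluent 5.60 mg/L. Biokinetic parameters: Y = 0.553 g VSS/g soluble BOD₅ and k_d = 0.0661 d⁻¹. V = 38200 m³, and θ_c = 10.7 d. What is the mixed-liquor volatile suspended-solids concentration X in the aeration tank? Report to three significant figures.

X ≈ 1490 mg/L

From V·X·(1 + k_d·θ_c) = Y·Q·(S₀ − S)·θ_c: X = 0.553 × 52700 × (318 − 5.60) × 10.7 / [38200 × (1 + 0.0661 × 10.7)] = 1494 mg/L.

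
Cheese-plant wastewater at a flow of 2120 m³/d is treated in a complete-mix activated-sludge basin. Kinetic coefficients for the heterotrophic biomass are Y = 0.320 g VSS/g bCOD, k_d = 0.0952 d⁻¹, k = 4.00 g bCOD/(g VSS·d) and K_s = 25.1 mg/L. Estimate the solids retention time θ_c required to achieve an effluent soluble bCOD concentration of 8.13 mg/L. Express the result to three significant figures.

At the target effluent, Y k S/(K_s+S) = 0.320×4.00×8.13/33.23 = 0.3132 d⁻¹.
Then 1/θ_c = μ − k_d = 0.3132 − 0.0952 = 0.2180 d⁻¹, giving θ_c = 4.588 d.

θ_c ≈ 4.59 d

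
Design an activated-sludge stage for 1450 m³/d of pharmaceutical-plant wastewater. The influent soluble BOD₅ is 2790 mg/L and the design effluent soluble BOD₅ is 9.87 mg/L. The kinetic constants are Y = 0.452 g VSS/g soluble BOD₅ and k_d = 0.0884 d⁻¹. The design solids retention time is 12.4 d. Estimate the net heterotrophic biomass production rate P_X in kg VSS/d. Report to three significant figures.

P_X ≈ 869 kg VSS/d

Observed yield with endogenous decay: Y_obs = Y / (1 + k_d·θ_c) = 0.452 / (1 + 0.0884 × 12.4) = 0.452 / 2.096 = 0.2156 g VSS/g soluble BOD₅.
ΔS = 2790 − 9.87 = 2780 mg/L, so the substrate removal rate is 1450 × 2780/1000 = 4031 kg soluble BOD₅/d.
So the net sludge growth is P_X = 0.2156 × 4031 = 869.3 kg VSS/d.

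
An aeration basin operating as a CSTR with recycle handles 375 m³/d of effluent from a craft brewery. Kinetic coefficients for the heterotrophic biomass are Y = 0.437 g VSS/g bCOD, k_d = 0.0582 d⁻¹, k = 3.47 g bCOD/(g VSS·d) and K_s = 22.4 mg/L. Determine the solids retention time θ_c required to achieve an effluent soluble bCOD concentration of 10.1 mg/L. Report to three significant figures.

From 1/θ_c = Y·k·S/(K_s + S) − k_d: Y·k·S/(K_s+S) = 0.437 × 3.47 × 10.1 / (22.4 + 10.1) = 0.4712 d⁻¹.
θ_c = 1/(μ − k_d) = 1/(0.4712 − 0.0582) = 1/0.4130 = 2.421 d.

θ_c ≈ 2.42 d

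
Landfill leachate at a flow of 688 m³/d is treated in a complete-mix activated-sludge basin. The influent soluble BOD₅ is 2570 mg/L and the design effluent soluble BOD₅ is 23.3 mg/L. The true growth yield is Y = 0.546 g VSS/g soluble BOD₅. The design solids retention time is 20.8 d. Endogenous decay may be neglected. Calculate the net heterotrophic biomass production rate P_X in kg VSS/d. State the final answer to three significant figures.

P_X ≈ 957 kg VSS/d

No decay correction is needed, so Y_obs = Y = 0.546.
Substrate removed = Q·(S₀ − S) = 688 m³/d × (2570 − 23.3) g/m³ = 1.75×10^6 g/d = 1752 kg/d.
Net biomass production P_X = Y_obs × Q·(S₀ − S) = 0.5460 × 1752 = 956.7 kg VSS/d.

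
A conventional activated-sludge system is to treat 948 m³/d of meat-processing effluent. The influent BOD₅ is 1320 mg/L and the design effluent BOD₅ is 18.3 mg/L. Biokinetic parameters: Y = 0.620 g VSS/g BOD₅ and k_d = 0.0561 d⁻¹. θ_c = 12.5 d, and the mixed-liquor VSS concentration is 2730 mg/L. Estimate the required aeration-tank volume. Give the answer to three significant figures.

V ≈ 2060 m³

Rearranging the biomass balance for a CMAS with decay, V = Y·Q·ΔS·θ_c / [X·(1+k_d θ_c)] = 0.620 × 948 × (1320 − 18.3) × 12.5 / [2730 × (1 + 0.0561 × 12.5)] = 9.56×10^6 / 4644 = 2059 m³.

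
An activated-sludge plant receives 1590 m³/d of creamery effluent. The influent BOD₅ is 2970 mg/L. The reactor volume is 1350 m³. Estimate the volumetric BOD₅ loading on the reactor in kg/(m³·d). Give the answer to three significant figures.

L_v = Q S₀ / V = 1590 × 2970 × 10⁻³ / 1350 = 3.498 kg/(m³·d).

L_v ≈ 3.50 kg BOD₅/(m³·d)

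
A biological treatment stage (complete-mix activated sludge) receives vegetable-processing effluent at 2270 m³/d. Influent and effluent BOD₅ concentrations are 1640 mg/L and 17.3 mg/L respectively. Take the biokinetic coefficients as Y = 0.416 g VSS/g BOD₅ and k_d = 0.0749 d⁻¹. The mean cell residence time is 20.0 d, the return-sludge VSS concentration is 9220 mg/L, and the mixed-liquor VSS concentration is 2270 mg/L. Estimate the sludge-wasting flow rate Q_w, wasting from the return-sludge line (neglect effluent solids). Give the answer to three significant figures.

Steady-state biomass mass balance: V·X·(1 + k_d·θ_c) = Y·Q·(S₀ − S)·θ_c, so V = 0.416 × 2270 × (1640 − 17.3) × 20.0 / [2270 × (1 + 0.0749 × 20.0)] = 3.06×10^7 / 5670 = 5405 m³.
Q_w = (V·X)/(θ_c X_r) = 5405 × 2270 / (20.0 × 9220) = 66.53 m³/d.

Q_w ≈ 66.5 m³/d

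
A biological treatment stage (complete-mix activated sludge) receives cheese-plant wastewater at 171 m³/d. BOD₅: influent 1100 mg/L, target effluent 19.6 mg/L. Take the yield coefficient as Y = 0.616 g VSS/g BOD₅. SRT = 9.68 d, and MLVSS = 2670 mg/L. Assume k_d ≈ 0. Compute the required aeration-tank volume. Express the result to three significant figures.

V ≈ 413 m³

Biomass mass balance (decay neglected): V·X = Y·Q·(S₀ − S)·θ_c, so V = 0.616 × 171 × (1100 − 19.6) × 9.68 / 2670 = 412.6 m³.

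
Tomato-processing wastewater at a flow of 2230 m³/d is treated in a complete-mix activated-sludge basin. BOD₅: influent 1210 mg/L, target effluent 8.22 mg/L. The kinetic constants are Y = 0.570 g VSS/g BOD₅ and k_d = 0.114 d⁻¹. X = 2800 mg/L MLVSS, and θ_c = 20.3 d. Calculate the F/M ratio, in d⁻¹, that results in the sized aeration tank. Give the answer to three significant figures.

From the SRT design equation V = Y Q (S₀−S) θ_c / [X (1 + k_d θ_c)] = 0.570 × 2230 × (1210 − 8.22) × 20.3 / [2800 × (1 + 0.114 × 20.3)] = 3.1×10^7 / 9280 = 3342 m³.
F/M = applied load / biomass = Q·S₀/(V·X) = 2230 × 1210 / (3342 × 2800) = 0.2884 d⁻¹.

F/M ≈ 0.288 d⁻¹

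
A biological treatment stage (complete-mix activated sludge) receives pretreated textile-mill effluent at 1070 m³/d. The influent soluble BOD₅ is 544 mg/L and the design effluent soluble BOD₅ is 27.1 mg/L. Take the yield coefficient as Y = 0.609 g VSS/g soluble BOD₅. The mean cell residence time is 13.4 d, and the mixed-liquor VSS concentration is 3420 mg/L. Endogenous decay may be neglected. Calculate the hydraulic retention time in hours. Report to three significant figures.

V·X = Y·Q·ΔS·θ_c gives V = 0.609 × 1070 × (544 − 27.1) × 13.4 / 3420 = 1320 m³.
Hydraulic retention time τ = V/Q = 1320 / 1070 = 1.233 d = 29.60 h.

τ ≈ 29.6 h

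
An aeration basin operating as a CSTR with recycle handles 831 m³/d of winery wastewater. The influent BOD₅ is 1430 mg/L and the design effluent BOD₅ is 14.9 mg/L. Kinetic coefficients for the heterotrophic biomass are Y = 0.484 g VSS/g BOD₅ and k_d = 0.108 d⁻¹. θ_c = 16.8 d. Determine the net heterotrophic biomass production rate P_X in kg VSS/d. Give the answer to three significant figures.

P_X ≈ 202 kg VSS/d

Y_obs = Y / (1 + k_d θ_c) = 0.484 / (1 + 0.108 × 16.8) = 0.484 / 2.814 = 0.1720.
Mass of BOD₅ removed per day: Q(S₀ − S) = 831 × 1415 g/m³ = 1176 kg/d.
So the net sludge growth is P_X = 0.1720 × 1176 = 202.2 kg VSS/d.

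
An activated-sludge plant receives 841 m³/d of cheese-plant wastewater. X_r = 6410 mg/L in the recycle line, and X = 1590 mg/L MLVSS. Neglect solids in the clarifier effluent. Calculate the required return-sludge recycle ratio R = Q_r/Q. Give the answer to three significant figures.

R ≈ 0.330

Mass balance around the secondary clarifier (neglecting effluent solids): R = X / (X_r − X) = 1590 / (6410 − 1590) = 0.3299.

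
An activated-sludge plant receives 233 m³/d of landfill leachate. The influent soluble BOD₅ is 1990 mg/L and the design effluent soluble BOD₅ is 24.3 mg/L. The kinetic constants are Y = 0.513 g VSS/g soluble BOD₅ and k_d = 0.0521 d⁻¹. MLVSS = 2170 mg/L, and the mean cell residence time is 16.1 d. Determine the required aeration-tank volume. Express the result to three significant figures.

V ≈ 948 m³

Rearranging the biomass balance for a CMAS with decay, V = Y·Q·ΔS·θ_c / [X·(1+k_d θ_c)] = 0.513 × 233 × (1990 − 24.3) × 16.1 / [2170 × (1 + 0.0521 × 16.1)] = 3.78×10^6 / 3990 = 948.0 m³.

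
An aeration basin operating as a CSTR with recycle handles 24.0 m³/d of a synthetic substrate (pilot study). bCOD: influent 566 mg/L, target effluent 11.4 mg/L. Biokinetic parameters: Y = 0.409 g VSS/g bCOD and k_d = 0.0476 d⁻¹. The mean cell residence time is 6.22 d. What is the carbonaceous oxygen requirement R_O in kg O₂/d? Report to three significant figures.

The observed yield is Y_obs = Y/(1 + k_d·θ_c) = 0.409 / (1 + 0.0476 × 6.22) = 0.409 / 1.296 = 0.3156 g VSS per g bCOD removed.
ΔS = 566 − 11.4 = 554.6 mg/L, so the substrate removal rate is 24.0 × 554.6/1000 = 13.31 kg bCOD/d.
Net sludge production P_X = 0.3156 × 13.31 = 4.200 kg VSS/d.
R_O = Q·(S₀ − S) − 1.42·P_X = 13.31 − 1.42 × 4.200 = 7.346 kg O₂/d.

R_O ≈ 7.35 kg O₂/d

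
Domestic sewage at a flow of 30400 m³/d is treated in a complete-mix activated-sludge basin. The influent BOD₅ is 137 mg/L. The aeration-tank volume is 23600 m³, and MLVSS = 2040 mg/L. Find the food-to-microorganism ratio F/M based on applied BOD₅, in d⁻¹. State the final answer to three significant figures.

F/M ≈ 0.0865 d⁻¹

F/M = applied load / biomass = Q·S₀/(V·X) = 30400 × 137 / (23600 × 2040) = 0.08651 d⁻¹.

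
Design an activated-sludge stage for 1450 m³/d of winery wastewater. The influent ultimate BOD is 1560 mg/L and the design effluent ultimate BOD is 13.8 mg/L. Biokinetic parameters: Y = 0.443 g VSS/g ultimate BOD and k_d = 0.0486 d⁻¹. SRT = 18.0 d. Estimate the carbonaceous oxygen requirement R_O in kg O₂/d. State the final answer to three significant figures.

Correct the yield for decay: Y_obs = Y/(1 + k_d θ_c) = 0.443 / (1 + 0.0486 × 18.0) = 0.443 / 1.875 = 0.2363.
Q·(S₀ − S) = 1450 × (1560 − 13.8) × 10⁻³ = 2242 kg/d removed.
Net sludge production P_X = 0.2363 × 2242 = 529.8 kg VSS/d.
R_O = Q·ΔS − 1.42 P_X = 2242 − 752.3 = 1490 kg O₂/d.

R_O ≈ 1490 kg O₂/d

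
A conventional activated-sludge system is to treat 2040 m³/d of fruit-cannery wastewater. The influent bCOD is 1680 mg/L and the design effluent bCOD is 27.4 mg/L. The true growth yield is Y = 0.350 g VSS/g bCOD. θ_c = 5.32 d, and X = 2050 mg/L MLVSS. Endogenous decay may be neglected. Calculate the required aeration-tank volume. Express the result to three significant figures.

V ≈ 3060 m³

Biomass mass balance (decay neglected): V·X = Y·Q·(S₀ − S)·θ_c, so V = 0.350 × 2040 × (1680 − 27.4) × 5.32 / 2050 = 3062 m³.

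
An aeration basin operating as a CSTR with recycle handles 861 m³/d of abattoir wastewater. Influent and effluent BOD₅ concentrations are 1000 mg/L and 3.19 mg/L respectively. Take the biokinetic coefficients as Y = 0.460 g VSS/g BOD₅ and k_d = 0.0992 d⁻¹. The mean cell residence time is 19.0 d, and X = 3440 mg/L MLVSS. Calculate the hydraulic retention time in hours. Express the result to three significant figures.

Steady-state biomass mass balance: V·X·(1 + k_d·θ_c) = Y·Q·(S₀ − S)·θ_c, so V = 0.460 × 861 × (1000 − 3.19) × 19.0 / [3440 × (1 + 0.0992 × 19.0)] = 7.5×10^6 / 9924 = 755.9 m³.
HRT = V/Q = 755.9 m³ / 861 m³·d⁻¹ = 0.8779 d × 24 = 21.07 h.

τ ≈ 21.1 h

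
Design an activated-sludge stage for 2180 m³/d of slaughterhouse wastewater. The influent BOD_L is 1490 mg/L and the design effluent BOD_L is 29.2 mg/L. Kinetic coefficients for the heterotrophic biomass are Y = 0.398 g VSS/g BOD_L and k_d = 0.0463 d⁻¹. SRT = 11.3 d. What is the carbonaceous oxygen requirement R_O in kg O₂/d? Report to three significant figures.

Observed yield with endogenous decay: Y_obs = Y / (1 + k_d·θ_c) = 0.398 / (1 + 0.0463 × 11.3) = 0.398 / 1.523 = 0.2613 g VSS/g BOD_L.
Q·(S₀ − S) = 2180 × (1490 − 29.2) × 10⁻³ = 3185 kg/d removed.
Biomass synthesised: P_X = Y_obs × 3185 = 832.1 kg VSS/d.
R_O = Q·(S₀ − S) − 1.42·P_X = 3185 − 1.42 × 832.1 = 2003 kg O₂/d.

R_O ≈ 2000 kg O₂/d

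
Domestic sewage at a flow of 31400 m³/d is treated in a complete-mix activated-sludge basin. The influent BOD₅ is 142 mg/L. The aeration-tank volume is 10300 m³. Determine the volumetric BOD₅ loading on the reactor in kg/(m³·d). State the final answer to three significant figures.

L_v ≈ 0.433 kg BOD₅/(m³·d)

L_v = Q S₀ / V = 31400 × 142 × 10⁻³ / 10300 = 0.4329 kg/(m³·d).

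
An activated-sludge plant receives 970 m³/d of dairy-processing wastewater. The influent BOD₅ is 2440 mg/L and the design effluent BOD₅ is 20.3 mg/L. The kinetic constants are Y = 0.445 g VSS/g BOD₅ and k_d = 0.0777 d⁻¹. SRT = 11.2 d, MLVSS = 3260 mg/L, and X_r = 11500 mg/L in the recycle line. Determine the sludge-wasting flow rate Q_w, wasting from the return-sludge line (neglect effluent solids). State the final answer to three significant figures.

Steady-state biomass mass balance: V·X·(1 + k_d·θ_c) = Y·Q·(S₀ − S)·θ_c, so V = 0.445 × 970 × (2440 − 20.3) × 11.2 / [3260 × (1 + 0.0777 × 11.2)] = 1.17×10^7 / 6097 = 1919 m³.
θ_c = V·X/(Q_w·X_r) when wasting from the recycle, so Q_w = V·X/(θ_c·X_r) = 1919 × 3260 / (11.2 × 11500) = 48.56 m³/d.

Q_w ≈ 48.6 m³/d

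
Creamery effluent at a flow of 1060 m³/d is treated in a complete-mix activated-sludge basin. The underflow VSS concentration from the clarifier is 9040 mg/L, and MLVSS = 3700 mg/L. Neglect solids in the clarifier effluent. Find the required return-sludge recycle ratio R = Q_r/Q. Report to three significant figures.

R ≈ 0.693

Solids balance on the clarifier gives (1+R)X = R·X_r, so R = X/(X_r − X) = 3700 / (9040 − 3700) = 0.6929.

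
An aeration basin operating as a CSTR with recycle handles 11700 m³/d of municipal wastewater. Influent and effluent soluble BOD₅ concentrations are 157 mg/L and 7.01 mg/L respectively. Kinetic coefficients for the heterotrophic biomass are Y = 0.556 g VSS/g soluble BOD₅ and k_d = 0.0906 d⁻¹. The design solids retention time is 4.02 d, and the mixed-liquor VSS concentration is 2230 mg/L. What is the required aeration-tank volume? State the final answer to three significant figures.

V ≈ 1290 m³

Steady-state biomass mass balance: V·X·(1 + k_d·θ_c) = Y·Q·(S₀ − S)·θ_c, so V = 0.556 × 11700 × (157 − 7.01) × 4.02 / [2230 × (1 + 0.0906 × 4.02)] = 3.92×10^6 / 3042 = 1289 m³.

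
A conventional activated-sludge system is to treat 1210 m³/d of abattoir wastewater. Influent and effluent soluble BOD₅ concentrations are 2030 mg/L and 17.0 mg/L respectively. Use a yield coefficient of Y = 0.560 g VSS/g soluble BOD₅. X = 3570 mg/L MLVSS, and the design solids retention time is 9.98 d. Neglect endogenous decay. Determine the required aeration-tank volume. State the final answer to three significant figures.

V ≈ 3810 m³

Biomass mass balance (decay neglected): V·X = Y·Q·(S₀ − S)·θ_c, so V = 0.560 × 1210 × (2030 − 17.0) × 9.98 / 3570 = 3813 m³.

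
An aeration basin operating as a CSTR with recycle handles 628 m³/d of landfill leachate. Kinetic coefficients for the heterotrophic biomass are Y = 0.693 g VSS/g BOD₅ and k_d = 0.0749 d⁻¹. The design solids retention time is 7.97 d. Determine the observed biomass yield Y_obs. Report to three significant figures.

Y_obs = Y / (1 + k_d θ_c) = 0.693 / (1 + 0.0749 × 7.97) = 0.693 / 1.597 = 0.4340.

Y_obs ≈ 0.434 g VSS/g BOD₅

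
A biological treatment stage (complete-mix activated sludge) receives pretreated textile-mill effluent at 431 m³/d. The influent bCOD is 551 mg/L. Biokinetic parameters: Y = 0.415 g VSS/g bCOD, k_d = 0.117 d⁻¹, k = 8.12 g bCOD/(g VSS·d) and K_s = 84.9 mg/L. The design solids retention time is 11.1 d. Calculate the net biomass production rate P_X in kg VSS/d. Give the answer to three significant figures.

P_X ≈ 42.4 kg VSS/d

From the Monod/SRT balance for a CMAS, S = K_s·(1+k_d θ_c)/[θ_c·(Y k − k_d) − 1] = 84.9 × (1 + 0.117 × 11.1) / [11.1 × (0.415 × 8.12 − 0.117) − 1] = 195.2 / 35.11 = 5.559 mg/L.
Y_obs = Y / (1 + k_d θ_c) = 0.415 / (1 + 0.117 × 11.1) = 0.415 / 2.299 = 0.1805.
Mass of bCOD removed per day: Q(S₀ − S) = 431 × 545.4 g/m³ = 235.1 kg/d.
Net biomass production P_X = Y_obs × Q·(S₀ − S) = 0.1805 × 235.1 = 42.44 kg VSS/d.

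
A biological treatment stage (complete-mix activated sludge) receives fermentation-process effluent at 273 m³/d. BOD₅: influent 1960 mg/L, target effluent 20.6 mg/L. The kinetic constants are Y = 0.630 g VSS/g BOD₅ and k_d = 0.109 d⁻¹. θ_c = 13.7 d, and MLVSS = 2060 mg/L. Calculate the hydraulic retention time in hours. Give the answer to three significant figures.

From the SRT design equation V = Y Q (S₀−S) θ_c / [X (1 + k_d θ_c)] = 0.630 × 273 × (1960 − 20.6) × 13.7 / [2060 × (1 + 0.109 × 13.7)] = 4.57×10^6 / 5136 = 889.7 m³.
Hydraulic retention time τ = V/Q = 889.7 / 273 = 3.259 d = 78.22 h.

τ ≈ 78.2 h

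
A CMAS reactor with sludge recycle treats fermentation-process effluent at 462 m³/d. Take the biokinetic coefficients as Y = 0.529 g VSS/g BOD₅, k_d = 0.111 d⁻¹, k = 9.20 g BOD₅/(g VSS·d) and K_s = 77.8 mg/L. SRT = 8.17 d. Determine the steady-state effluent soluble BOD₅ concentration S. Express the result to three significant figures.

Effluent substrate depends only on kinetics and SRT: S = K_s(1 + k_d θ_c) / [θ_c(Yk − k_d) − 1] = 77.8 × (1 + 0.111 × 8.17) / [8.17 × (0.529 × 9.20 − 0.111) − 1] = 148.4 / 37.85 = 3.919 mg/L.

S ≈ 3.92 mg/L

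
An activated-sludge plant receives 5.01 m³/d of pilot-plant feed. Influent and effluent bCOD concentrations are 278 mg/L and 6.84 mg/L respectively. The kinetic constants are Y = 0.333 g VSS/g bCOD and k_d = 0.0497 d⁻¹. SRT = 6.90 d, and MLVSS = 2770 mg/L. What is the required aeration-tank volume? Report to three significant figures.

Steady-state biomass mass balance: V·X·(1 + k_d·θ_c) = Y·Q·(S₀ − S)·θ_c, so V = 0.333 × 5.01 × (278 − 6.84) × 6.90 / [2770 × (1 + 0.0497 × 6.90)] = 3.12×10^3 / 3720 = 0.8391 m³.

V ≈ 0.839 m³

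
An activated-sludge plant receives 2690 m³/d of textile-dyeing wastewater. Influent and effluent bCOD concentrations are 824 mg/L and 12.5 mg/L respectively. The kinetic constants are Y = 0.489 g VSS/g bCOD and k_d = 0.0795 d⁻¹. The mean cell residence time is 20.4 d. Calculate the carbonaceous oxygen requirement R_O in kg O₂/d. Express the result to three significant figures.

R_O ≈ 1600 kg O₂/d

Y_obs = Y / (1 + k_d θ_c) = 0.489 / (1 + 0.0795 × 20.4) = 0.489 / 2.622 = 0.1865.
ΔS = 824 − 12.5 = 811.5 mg/L, so the substrate removal rate is 2690 × 811.5/1000 = 2183 kg bCOD/d.
Biomass synthesised: P_X = Y_obs × 2183 = 407.1 kg VSS/d.
Carbonaceous O₂ demand = substrate oxidised − cell-mass equivalent = 2183 − 1.42 × 407.1 = 1605 kg O₂/d.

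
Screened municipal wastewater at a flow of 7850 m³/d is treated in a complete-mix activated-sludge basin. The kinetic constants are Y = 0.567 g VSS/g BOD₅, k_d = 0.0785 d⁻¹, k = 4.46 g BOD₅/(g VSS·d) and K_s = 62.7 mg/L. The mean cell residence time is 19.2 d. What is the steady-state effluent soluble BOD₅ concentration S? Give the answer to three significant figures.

S ≈ 3.41 mg/L

Effluent substrate depends only on kinetics and SRT: S = K_s(1 + k_d θ_c) / [θ_c(Yk − k_d) − 1] = 62.7 × (1 + 0.0785 × 19.2) / [19.2 × (0.567 × 4.46 − 0.0785) − 1] = 157.2 / 46.05 = 3.414 mg/L.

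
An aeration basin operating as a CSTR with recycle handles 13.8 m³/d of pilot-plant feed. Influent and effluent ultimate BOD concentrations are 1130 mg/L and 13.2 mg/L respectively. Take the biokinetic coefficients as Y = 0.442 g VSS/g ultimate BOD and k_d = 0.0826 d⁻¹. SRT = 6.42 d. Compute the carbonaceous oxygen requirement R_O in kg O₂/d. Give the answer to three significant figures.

The observed yield is Y_obs = Y/(1 + k_d·θ_c) = 0.442 / (1 + 0.0826 × 6.42) = 0.442 / 1.530 = 0.2888 g VSS per g ultimate BOD removed.
Mass of ultimate BOD removed per day: Q(S₀ − S) = 13.8 × 1117 g/m³ = 15.41 kg/d.
Biomass synthesised: P_X = Y_obs × 15.41 = 4.451 kg VSS/d.
R_O = Q·(S₀ − S) − 1.42·P_X = 15.41 − 1.42 × 4.451 = 9.091 kg O₂/d.

R_O ≈ 9.09 kg O₂/d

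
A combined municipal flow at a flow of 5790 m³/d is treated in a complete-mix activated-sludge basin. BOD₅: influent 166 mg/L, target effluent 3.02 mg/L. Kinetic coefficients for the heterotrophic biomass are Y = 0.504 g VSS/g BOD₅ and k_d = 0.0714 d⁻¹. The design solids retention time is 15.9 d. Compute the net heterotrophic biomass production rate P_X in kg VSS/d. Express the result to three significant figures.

P_X ≈ 223 kg VSS/d

Y_obs = Y / (1 + k_d θ_c) = 0.504 / (1 + 0.0714 × 15.9) = 0.504 / 2.135 = 0.2360.
Mass of BOD₅ removed per day: Q(S₀ − S) = 5790 × 163.0 g/m³ = 943.7 kg/d.
Net biomass production P_X = Y_obs × Q·(S₀ − S) = 0.2360 × 943.7 = 222.7 kg VSS/d.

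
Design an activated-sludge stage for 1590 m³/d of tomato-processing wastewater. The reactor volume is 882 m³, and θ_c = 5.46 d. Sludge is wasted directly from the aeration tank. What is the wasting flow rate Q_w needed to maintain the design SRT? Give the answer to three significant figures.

With mixed-liquor wasting, θ_c = V/Q_w, so Q_w = V/θ_c = 882.0/5.46 = 161.5 m³/d.

Q_w ≈ 162 m³/d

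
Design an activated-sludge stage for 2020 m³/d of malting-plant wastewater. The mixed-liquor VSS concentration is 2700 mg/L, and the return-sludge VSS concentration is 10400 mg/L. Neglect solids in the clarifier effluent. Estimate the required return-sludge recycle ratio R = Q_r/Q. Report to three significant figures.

R ≈ 0.351

Mass balance around the secondary clarifier (neglecting effluent solids): R = X / (X_r − X) = 2700 / (10400 − 2700) = 0.3506.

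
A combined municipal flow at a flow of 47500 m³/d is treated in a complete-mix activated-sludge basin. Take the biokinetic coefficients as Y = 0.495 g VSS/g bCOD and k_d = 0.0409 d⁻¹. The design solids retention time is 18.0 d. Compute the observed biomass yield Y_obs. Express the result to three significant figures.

Y_obs ≈ 0.285 g VSS/g bCOD

Observed yield with endogenous decay: Y_obs = Y / (1 + k_d·θ_c) = 0.495 / (1 + 0.0409 × 18.0) = 0.495 / 1.736 = 0.2851 g VSS/g bCOD.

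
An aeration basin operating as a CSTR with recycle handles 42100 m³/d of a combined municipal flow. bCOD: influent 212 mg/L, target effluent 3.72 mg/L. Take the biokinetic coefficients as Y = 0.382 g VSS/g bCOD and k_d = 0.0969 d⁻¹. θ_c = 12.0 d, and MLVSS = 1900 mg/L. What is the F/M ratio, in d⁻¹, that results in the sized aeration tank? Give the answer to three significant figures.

Rearranging the biomass balance for a CMAS with decay, V = Y·Q·ΔS·θ_c / [X·(1+k_d θ_c)] = 0.382 × 42100 × (212 − 3.72) × 12.0 / [1900 × (1 + 0.0969 × 12.0)] = 4.02×10^7 / 4109 = 9781 m³.
Food-to-microorganism ratio F/M = Q S₀ / (V X) = 42100 × 212 / (9781 × 1900) = 0.4802 d⁻¹.

F/M ≈ 0.480 d⁻¹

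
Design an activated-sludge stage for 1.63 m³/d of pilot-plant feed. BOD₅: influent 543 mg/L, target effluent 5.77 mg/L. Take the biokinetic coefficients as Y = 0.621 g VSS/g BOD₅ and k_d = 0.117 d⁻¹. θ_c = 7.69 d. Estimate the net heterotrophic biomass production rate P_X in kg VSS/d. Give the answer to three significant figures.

P_X ≈ 0.286 kg VSS/d

Y_obs = Y / (1 + k_d θ_c) = 0.621 / (1 + 0.117 × 7.69) = 0.621 / 1.900 = 0.3269.
Substrate removed = Q·(S₀ − S) = 1.63 m³/d × (543 − 5.77) g/m³ = 8.76×10^2 g/d = 0.8757 kg/d.
Net biomass production P_X = Y_obs × Q·(S₀ − S) = 0.3269 × 0.8757 = 0.2863 kg VSS/d.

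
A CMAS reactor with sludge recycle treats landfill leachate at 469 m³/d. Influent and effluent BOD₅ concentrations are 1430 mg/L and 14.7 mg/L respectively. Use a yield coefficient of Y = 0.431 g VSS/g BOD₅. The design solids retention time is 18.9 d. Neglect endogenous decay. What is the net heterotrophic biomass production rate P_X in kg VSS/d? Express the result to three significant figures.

P_X ≈ 286 kg VSS/d

No decay correction is needed, so Y_obs = Y = 0.431.
Substrate removed = Q·(S₀ − S) = 469 m³/d × (1430 − 14.7) g/m³ = 6.64×10^5 g/d = 663.8 kg/d.
So the net sludge growth is P_X = 0.4310 × 663.8 = 286.1 kg VSS/d.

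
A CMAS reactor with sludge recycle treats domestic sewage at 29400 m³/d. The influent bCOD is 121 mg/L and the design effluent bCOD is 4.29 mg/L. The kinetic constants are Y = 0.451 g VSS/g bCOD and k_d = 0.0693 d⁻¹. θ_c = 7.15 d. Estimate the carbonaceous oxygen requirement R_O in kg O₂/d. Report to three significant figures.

R_O ≈ 1960 kg O₂/d

Y_obs = Y / (1 + k_d θ_c) = 0.451 / (1 + 0.0693 × 7.15) = 0.451 / 1.495 = 0.3016.
Substrate removed = Q·(S₀ − S) = 29400 m³/d × (121 − 4.29) g/m³ = 3.43×10^6 g/d = 3431 kg/d.
Net sludge production P_X = 0.3016 × 3431 = 1035 kg VSS/d.
Carbonaceous O₂ demand = substrate oxidised − cell-mass equivalent = 3431 − 1.42 × 1035 = 1962 kg O₂/d.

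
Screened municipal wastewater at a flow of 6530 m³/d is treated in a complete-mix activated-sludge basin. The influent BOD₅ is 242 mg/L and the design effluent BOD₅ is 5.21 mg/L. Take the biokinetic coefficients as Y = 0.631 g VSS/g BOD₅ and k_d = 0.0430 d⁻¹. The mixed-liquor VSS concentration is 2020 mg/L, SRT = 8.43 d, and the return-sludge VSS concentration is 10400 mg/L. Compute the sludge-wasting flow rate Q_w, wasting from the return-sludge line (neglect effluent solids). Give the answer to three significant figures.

Q_w ≈ 68.9 m³/d

Steady-state biomass mass balance: V·X·(1 + k_d·θ_c) = Y·Q·(S₀ − S)·θ_c, so V = 0.631 × 6530 × (242 − 5.21) × 8.43 / [2020 × (1 + 0.0430 × 8.43)] = 8.22×10^6 / 2752 = 2988 m³.
Q_w = (V·X)/(θ_c X_r) = 2988 × 2020 / (8.43 × 10400) = 68.86 m³/d.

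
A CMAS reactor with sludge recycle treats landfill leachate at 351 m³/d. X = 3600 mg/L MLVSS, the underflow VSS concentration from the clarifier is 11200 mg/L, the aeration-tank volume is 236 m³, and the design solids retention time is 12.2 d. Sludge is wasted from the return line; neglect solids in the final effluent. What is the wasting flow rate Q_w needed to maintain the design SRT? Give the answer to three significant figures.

Q_w ≈ 6.22 m³/d

θ_c = V·X/(Q_w·X_r) when wasting from the recycle, so Q_w = V·X/(θ_c·X_r) = 236.0 × 3600 / (12.2 × 11200) = 6.218 m³/d.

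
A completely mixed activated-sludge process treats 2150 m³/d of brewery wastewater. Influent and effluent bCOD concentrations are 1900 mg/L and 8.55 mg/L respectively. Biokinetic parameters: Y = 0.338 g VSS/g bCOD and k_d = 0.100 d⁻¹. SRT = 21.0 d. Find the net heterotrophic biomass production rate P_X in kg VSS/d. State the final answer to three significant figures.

P_X ≈ 443 kg VSS/d

Y_obs = Y / (1 + k_d θ_c) = 0.338 / (1 + 0.100 × 21.0) = 0.338 / 3.100 = 0.1090.
ΔS = 1900 − 8.55 = 1891 mg/L, so the substrate removal rate is 2150 × 1891/1000 = 4067 kg bCOD/d.
Biomass produced: P_X = Y_obs·Q·ΔS = 0.1090 × 4067 ≈ 443.4 kg VSS/d.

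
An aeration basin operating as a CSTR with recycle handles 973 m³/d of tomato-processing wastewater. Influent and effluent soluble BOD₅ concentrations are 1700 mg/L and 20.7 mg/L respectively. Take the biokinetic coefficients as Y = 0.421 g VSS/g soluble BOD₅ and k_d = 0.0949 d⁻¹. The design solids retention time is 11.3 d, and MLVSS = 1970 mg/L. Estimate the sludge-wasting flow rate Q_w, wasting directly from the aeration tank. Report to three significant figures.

Q_w ≈ 168 m³/d

Rearranging the biomass balance for a CMAS with decay, V = Y·Q·ΔS·θ_c / [X·(1+k_d θ_c)] = 0.421 × 973 × (1700 − 20.7) × 11.3 / [1970 × (1 + 0.0949 × 11.3)] = 7.77×10^6 / 4083 = 1904 m³.
With mixed-liquor wasting, θ_c = V/Q_w, so Q_w = V/θ_c = 1904/11.3 = 168.5 m³/d.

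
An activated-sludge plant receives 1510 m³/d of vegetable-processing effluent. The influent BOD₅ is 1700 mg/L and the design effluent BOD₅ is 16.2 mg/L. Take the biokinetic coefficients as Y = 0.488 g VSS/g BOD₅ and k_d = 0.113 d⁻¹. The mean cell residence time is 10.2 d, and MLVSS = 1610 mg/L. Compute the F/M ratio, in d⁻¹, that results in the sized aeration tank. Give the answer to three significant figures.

F/M ≈ 0.437 d⁻¹

From the SRT design equation V = Y Q (S₀−S) θ_c / [X (1 + k_d θ_c)] = 0.488 × 1510 × (1700 − 16.2) × 10.2 / [1610 × (1 + 0.113 × 10.2)] = 1.27×10^7 / 3466 = 3652 m³.
Food-to-microorganism ratio F/M = Q S₀ / (V X) = 1510 × 1700 / (3652 × 1610) = 0.4366 d⁻¹.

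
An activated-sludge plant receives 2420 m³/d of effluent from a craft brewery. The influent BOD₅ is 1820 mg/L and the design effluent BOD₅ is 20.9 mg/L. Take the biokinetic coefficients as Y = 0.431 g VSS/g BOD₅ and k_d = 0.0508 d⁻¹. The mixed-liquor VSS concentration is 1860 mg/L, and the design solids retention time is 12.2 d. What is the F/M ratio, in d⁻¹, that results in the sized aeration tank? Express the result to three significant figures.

From the SRT design equation V = Y Q (S₀−S) θ_c / [X (1 + k_d θ_c)] = 0.431 × 2420 × (1820 − 20.9) × 12.2 / [1860 × (1 + 0.0508 × 12.2)] = 2.29×10^7 / 3013 = 7599 m³.
F/M = Q·S₀ / (V·X) = 2420 × 1820 / (7599 × 1860) = 0.3116 g BOD₅·(g VSS·d)⁻¹.

F/M ≈ 0.312 d⁻¹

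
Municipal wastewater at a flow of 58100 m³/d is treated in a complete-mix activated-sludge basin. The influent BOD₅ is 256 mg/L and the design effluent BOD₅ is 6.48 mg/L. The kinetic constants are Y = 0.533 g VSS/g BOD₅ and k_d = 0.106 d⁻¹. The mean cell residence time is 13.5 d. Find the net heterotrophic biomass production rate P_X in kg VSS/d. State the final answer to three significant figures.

The observed yield is Y_obs = Y/(1 + k_d·θ_c) = 0.533 / (1 + 0.106 × 13.5) = 0.533 / 2.431 = 0.2193 g VSS per g BOD₅ removed.
Substrate removed = Q·(S₀ − S) = 58100 m³/d × (256 − 6.48) g/m³ = 1.45×10^7 g/d = 14497 kg/d.
P_X = Y_obs · Q(S₀ − S) = 0.2193 × 14497 = 3179 kg VSS/d.

P_X ≈ 3180 kg VSS/d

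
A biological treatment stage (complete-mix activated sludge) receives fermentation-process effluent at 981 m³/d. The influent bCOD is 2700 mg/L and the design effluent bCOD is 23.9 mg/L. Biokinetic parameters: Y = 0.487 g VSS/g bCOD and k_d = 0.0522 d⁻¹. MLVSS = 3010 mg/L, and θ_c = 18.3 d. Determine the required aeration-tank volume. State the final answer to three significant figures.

Rearranging the biomass balance for a CMAS with decay, V = Y·Q·ΔS·θ_c / [X·(1+k_d θ_c)] = 0.487 × 981 × (2700 − 23.9) × 18.3 / [3010 × (1 + 0.0522 × 18.3)] = 2.34×10^7 / 5885 = 3975 m³.

V ≈ 3980 m³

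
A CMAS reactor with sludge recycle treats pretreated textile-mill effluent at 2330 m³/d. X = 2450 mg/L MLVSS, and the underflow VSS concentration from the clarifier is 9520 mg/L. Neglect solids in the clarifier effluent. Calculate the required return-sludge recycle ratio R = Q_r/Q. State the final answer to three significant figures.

Mass balance around the secondary clarifier (neglecting effluent solids): R = X / (X_r − X) = 2450 / (9520 − 2450) = 0.3465.

R ≈ 0.347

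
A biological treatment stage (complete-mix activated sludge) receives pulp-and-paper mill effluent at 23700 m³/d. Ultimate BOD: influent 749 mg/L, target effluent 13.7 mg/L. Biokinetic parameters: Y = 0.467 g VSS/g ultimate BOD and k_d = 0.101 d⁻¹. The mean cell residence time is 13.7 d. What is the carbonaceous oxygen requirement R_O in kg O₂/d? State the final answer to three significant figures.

Y_obs = Y / (1 + k_d θ_c) = 0.467 / (1 + 0.101 × 13.7) = 0.467 / 2.384 = 0.1959.
ΔS = 749 − 13.7 = 735.3 mg/L, so the substrate removal rate is 23700 × 735.3/1000 = 17427 kg ultimate BOD/d.
Biomass synthesised: P_X = Y_obs × 17427 = 3414 kg VSS/d.
R_O = Q·ΔS − 1.42 P_X = 17427 − 4848 = 12579 kg O₂/d.

R_O ≈ 12600 kg O₂/d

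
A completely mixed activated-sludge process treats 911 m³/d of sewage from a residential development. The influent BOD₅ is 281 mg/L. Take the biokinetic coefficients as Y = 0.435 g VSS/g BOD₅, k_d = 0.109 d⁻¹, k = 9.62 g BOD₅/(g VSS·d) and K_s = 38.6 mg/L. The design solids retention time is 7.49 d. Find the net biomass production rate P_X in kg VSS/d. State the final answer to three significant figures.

P_X ≈ 60.8 kg VSS/d

From the Monod/SRT balance for a CMAS, S = K_s·(1+k_d θ_c)/[θ_c·(Y k − k_d) − 1] = 38.6 × (1 + 0.109 × 7.49) / [7.49 × (0.435 × 9.62 − 0.109) − 1] = 70.11 / 29.53 = 2.375 mg/L.
The observed yield is Y_obs = Y/(1 + k_d·θ_c) = 0.435 / (1 + 0.109 × 7.49) = 0.435 / 1.816 = 0.2395 g VSS per g BOD₅ removed.
ΔS = 281 − 2.37 = 278.6 mg/L, so the substrate removal rate is 911 × 278.6/1000 = 253.8 kg BOD₅/d.
Net biomass production P_X = Y_obs × Q·(S₀ − S) = 0.2395 × 253.8 = 60.79 kg VSS/d.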